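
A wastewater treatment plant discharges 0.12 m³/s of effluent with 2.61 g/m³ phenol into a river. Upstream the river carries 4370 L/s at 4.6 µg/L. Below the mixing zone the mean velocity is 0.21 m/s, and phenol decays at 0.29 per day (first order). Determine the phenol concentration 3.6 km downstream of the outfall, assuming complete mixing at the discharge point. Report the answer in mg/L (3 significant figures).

0.0701 mg/L

4370 L/s = 4.37 m³/s.
4.6 µg/L = 0.0046 mg/L.
After complete mixing, C₀ = (0.12·2.61 + 4.37·0.0046) / 4.49 = 0.07423 mg/L.
Travel time t = 3600 m / 0.21 m/s = 1.714e+04 s = 0.1984 d.
C = 0.07423·exp(−0.29·0.1984) = 0.07423·0.9441 = 0.07008 mg/L.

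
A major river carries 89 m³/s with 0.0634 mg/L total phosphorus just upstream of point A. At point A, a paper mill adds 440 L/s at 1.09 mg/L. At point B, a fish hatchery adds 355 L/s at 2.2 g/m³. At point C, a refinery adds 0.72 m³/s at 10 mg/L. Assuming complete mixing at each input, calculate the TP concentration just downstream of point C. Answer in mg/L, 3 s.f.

0.156 mg/L

440 L/s = 0.44 m³/s.
After input A: C = (89·0.0634 + 0.44·1.09) / 89.44 = 0.06845 mg/L.
355 L/s = 0.355 m³/s.
After input B: C = (89.44·0.06845 + 0.355·2.2) / 89.8 = 0.07688 mg/L.
After input C: C = (89.8·0.07688 + 0.72·10) / 90.52 = 0.1558 mg/L.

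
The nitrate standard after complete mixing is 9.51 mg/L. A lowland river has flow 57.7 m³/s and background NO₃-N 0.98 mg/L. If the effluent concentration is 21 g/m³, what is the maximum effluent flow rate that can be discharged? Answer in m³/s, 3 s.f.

Mass balance at complete mixing: C_std·(Q_w + Q_r) = Q_w·C_e + Q_r·C_b.
Rearranging, Q_w = Q_r·(C_std − C_b)/(C_e − C_std) = 57.7·(9.51 − 0.98) / (21 − 9.51) = 42.84 m³/s.

42.8 m³/s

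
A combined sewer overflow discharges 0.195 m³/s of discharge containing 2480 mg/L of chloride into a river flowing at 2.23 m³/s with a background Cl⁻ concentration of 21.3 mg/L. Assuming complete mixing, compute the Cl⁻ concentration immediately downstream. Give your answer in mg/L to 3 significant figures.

219 mg/L

Flow-weighted mixing gives C = (0.195·2480 + 2.23·21.3) / (0.195 + 2.23) = 531.1/2.425 = 219 mg/L.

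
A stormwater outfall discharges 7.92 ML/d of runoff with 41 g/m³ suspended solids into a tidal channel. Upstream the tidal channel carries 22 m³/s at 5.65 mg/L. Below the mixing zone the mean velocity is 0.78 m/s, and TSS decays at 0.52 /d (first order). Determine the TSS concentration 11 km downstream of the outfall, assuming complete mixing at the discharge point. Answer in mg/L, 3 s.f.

5.32 mg/L

7.92 ML/d = 0.09167 m³/s.
After complete mixing, C₀ = (0.09167·41 + 22·5.65) / 22.09 = 5.797 mg/L.
Travel time t = 1.1e+04 m / 0.78 m/s = 1.41e+04 s = 0.1632 d.
C = 5.797·exp(−0.52·0.1632) = 5.797·0.9186 = 5.325 mg/L.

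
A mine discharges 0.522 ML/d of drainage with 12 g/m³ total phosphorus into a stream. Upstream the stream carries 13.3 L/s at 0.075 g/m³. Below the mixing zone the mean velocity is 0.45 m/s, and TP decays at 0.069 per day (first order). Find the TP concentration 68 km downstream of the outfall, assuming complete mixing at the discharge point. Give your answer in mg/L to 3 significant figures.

3.37 mg/L

0.522 ML/d = 0.006042 m³/s.
13.3 L/s = 0.0133 m³/s.
After complete mixing, C₀ = (0.006042·12 + 0.0133·0.075) / 0.01934 = 3.8 mg/L.
Travel time t = 6.8e+04 m / 0.45 m/s = 1.511e+05 s = 1.749 d.
C = 3.8·exp(−0.069·1.749) = 3.8·0.8863 = 3.368 mg/L.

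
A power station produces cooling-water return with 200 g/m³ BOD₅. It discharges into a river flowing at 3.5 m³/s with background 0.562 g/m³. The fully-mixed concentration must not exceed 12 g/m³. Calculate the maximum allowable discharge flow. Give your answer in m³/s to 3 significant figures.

0.213 m³/s

Mass balance at complete mixing: C_std·(Q_w + Q_r) = Q_w·C_e + Q_r·C_b.
Rearranging, Q_w = Q_r·(C_std − C_b)/(C_e − C_std) = 3.5·(12 − 0.562) / (200 − 12) = 0.2129 m³/s.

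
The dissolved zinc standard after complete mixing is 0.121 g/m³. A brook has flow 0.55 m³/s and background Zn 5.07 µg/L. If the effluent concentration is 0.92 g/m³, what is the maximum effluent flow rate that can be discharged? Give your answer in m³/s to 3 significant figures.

0.0798 m³/s

5.07 µg/L = 0.00507 mg/L.
Mass balance at complete mixing: C_std·(Q_w + Q_r) = Q_w·C_e + Q_r·C_b.
Rearranging, Q_w = Q_r·(C_std − C_b)/(C_e − C_std) = 0.55·(0.121 − 0.00507) / (0.92 − 0.121) = 0.0798 m³/s.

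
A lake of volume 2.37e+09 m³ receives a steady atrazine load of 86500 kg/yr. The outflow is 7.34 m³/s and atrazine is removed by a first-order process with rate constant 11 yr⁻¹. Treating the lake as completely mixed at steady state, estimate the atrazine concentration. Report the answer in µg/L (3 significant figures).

Outflow Q = 7.34 m³/s × 3.156e+07 s/yr = 2.316e+08 m³/yr.
Steady-state CSTR mass balance: W = Q·C + k·V·C, so C = W/(Q + kV).
Q + kV = 2.316e+08 + 11·2.37e+09 = 2.63e+10 m³/yr.
C = 86500/2.63e+10 = 3.289e-06 kg/m³ = 0.003289 mg/L = 3.289 µg/L.

3.29 µg/L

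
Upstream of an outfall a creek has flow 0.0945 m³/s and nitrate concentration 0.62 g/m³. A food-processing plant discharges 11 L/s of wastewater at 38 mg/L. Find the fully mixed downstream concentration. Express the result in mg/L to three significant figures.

4.52 mg/L

11 L/s = 0.011 m³/s.
By mass balance at complete mixing, C = (0.011·38 + 0.0945·0.62) / (0.011 + 0.0945) = 0.4766/0.1055 = 4.517 mg/L.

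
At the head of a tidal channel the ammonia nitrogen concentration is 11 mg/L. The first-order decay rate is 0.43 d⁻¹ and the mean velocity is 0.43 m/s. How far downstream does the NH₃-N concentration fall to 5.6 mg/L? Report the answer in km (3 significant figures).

From C = C₀·e^(−kt), t = ln(C₀/C)/k = ln(11/5.6)/0.43 = 0.6751/0.43 = 1.57 d.
Distance = v·t = 0.43 m/s × 1.357e+05 s = 5.833e+04 m = 58.33 km.

58.3 km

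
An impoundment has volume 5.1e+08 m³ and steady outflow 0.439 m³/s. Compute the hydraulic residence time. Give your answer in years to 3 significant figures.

Q = 0.439 m³/s × 3.156e+07 s/yr = 1.385e+07 m³/yr.
Hydraulic residence time τ = V/Q = 5.1e+08/1.385e+07 = 36.81 yr.

36.8 yr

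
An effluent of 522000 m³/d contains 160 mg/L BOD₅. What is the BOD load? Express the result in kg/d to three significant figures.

83500 kg/d

522000 m³/d = 6.042 m³/s.
Mass flux = Q·C = 6.042 m³/s × 160 g/m³ = 966.7 g/s.
= 966.7 g/s × 86.4 = 8.352e+04 kg/d.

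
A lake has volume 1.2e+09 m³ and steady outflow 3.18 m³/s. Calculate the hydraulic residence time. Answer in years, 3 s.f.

Q = 3.18 m³/s × 3.156e+07 s/yr = 1.004e+08 m³/yr.
Hydraulic residence time τ = V/Q = 1.2e+09/1.004e+08 = 11.96 yr.

12.0 yr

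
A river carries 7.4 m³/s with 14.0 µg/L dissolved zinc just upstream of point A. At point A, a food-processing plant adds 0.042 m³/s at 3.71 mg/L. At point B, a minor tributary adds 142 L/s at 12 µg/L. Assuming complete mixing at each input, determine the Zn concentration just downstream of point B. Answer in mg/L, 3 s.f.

14.0 µg/L = 0.014 mg/L.
After input A: C = (7.4·0.014 + 0.042·3.71) / 7.442 = 0.03486 mg/L.
142 L/s = 0.142 m³/s.
12 µg/L = 0.012 mg/L.
After input B: C = (7.442·0.03486 + 0.142·0.012) / 7.584 = 0.03443 mg/L.

0.0344 mg/L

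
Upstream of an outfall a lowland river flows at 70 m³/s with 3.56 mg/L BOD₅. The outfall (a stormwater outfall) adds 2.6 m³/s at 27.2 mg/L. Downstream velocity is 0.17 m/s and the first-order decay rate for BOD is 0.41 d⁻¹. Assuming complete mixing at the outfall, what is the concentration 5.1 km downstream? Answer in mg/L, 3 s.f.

After complete mixing, C₀ = (2.6·27.2 + 70·3.56) / 72.6 = 4.407 mg/L.
Travel time t = 5100 m / 0.17 m/s = 3e+04 s = 0.3472 d.
C = 4.407·exp(−0.41·0.3472) = 4.407·0.8673 = 3.822 mg/L.

3.82 mg/L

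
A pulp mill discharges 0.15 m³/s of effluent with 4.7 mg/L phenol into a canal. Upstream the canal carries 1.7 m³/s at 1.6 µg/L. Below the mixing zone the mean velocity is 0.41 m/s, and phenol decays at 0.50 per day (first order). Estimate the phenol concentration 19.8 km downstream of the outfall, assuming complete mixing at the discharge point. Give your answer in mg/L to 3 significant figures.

1.6 µg/L = 0.0016 mg/L.
After complete mixing, C₀ = (0.15·4.7 + 1.7·0.0016) / 1.85 = 0.3826 mg/L.
Travel time t = 1.98e+04 m / 0.41 m/s = 4.829e+04 s = 0.5589 d.
C = 0.3826·exp(−0.50·0.5589) = 0.3826·0.7562 = 0.2893 mg/L.

0.289 mg/L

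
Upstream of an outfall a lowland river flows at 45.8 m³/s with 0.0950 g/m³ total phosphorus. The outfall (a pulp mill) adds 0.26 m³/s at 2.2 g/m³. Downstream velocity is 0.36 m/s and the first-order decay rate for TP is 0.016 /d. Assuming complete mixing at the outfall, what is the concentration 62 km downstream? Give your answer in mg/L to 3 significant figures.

After complete mixing, C₀ = (0.26·2.2 + 45.8·0.095) / 46.06 = 0.1069 mg/L.
Travel time t = 6.2e+04 m / 0.36 m/s = 1.722e+05 s = 1.993 d.
C = 0.1069·exp(−0.016·1.993) = 0.1069·0.9686 = 0.1035 mg/L.

0.104 mg/L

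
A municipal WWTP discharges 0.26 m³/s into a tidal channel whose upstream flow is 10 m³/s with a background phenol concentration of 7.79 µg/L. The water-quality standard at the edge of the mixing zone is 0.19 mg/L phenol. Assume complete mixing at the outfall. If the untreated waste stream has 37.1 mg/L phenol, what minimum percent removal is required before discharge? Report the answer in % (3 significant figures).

80.6 %

7.79 µg/L = 0.00779 mg/L.
Mass balance: 0.19·10.26 = 0.26·Cₑ + 10·0.00779.
Cₑ = (1.949 − 0.0779) / 0.26 = 7.198 mg/L.
Required removal = 1 − 7.198/37.1 = 80.6 %.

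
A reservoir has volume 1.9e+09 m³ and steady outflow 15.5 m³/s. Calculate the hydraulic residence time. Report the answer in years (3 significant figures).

Q = 15.5 m³/s × 3.156e+07 s/yr = 4.891e+08 m³/yr.
Hydraulic residence time τ = V/Q = 1.9e+09/4.891e+08 = 3.884 yr.

3.88 yr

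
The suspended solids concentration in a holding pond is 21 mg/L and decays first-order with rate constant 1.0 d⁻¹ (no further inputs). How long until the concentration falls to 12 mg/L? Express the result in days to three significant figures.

0.560 d

t = ln(C₀/C)/k = ln(21/12)/1.0 = 0.5596/1.0 = 0.5596 d.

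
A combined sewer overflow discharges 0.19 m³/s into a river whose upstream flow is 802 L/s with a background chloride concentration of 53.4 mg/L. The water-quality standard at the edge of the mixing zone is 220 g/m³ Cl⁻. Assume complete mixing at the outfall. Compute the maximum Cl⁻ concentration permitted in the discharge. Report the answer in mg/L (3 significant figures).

802 L/s = 0.802 m³/s.
Mass balance: 220·0.992 = 0.19·Cₑ + 0.802·53.4.
Cₑ = (218.2 − 42.83) / 0.19 = 923.2 mg/L.

923 mg/L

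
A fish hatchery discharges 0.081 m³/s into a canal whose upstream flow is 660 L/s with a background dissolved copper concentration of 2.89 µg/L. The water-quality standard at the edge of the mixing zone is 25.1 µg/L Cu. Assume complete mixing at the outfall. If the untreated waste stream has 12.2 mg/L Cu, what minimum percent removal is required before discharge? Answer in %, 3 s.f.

98.3 %

660 L/s = 0.66 m³/s.
2.89 µg/L = 0.00289 mg/L.
25.1 µg/L = 0.0251 mg/L.
Mass balance: 0.0251·0.741 = 0.081·Cₑ + 0.66·0.00289.
Cₑ = (0.0186 − 0.001907) / 0.081 = 0.2061 mg/L.
Required removal = 1 − 0.2061/12.2 = 98.31 %.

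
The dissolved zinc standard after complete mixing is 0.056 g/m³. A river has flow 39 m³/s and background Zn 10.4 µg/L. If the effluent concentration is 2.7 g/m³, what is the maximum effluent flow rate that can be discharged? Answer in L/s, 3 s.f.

10.4 µg/L = 0.0104 mg/L.
Mass balance at complete mixing: C_std·(Q_w + Q_r) = Q_w·C_e + Q_r·C_b.
Rearranging, Q_w = Q_r·(C_std − C_b)/(C_e − C_std) = 39·(0.056 − 0.0104) / (2.7 − 0.056) = 0.6726 m³/s.
= 672.6 L/s.

673 L/s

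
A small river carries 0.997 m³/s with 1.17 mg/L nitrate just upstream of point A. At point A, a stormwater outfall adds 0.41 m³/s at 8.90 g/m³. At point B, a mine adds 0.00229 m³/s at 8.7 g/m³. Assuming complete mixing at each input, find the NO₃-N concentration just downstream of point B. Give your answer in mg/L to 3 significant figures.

3.43 mg/L

After input A: C = (0.997·1.17 + 0.41·8.9) / 1.407 = 3.423 mg/L.
After input B: C = (1.407·3.423 + 0.00229·8.7) / 1.409 = 3.431 mg/L.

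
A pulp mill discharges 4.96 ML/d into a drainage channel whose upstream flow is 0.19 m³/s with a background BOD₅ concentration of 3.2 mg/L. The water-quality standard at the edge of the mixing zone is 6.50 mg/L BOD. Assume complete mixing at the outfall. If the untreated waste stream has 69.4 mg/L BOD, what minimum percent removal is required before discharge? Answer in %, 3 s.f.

4.96 ML/d = 0.05741 m³/s.
Mass balance: 6.5·0.2474 = 0.05741·Cₑ + 0.19·3.2.
Cₑ = (1.608 − 0.608) / 0.05741 = 17.42 mg/L.
Required removal = 1 − 17.42/69.4 = 74.9 %.

74.9 %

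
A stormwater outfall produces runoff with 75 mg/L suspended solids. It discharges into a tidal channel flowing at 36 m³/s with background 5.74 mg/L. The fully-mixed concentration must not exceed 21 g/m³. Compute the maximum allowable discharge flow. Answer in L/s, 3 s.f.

Mass balance at complete mixing: C_std·(Q_w + Q_r) = Q_w·C_e + Q_r·C_b.
Rearranging, Q_w = Q_r·(C_std − C_b)/(C_e − C_std) = 36·(21 − 5.74) / (75 − 21) = 10.17 m³/s.
= 1.017e+04 L/s.

10200 L/s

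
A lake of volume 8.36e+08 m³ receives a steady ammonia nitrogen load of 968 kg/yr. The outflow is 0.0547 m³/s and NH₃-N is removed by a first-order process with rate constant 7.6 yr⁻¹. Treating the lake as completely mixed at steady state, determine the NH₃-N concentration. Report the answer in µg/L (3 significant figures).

Outflow Q = 0.0547 m³/s × 3.156e+07 s/yr = 1.726e+06 m³/yr.
Steady-state CSTR mass balance: W = Q·C + k·V·C, so C = W/(Q + kV).
Q + kV = 1.726e+06 + 7.6·8.36e+08 = 6.355e+09 m³/yr.
C = 968/6.355e+09 = 1.523e-07 kg/m³ = 0.0001523 mg/L = 0.1523 µg/L.

0.152 µg/L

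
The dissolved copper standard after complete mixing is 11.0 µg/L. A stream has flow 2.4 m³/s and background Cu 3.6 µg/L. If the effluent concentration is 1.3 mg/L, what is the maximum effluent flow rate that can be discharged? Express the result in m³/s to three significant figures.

0.0138 m³/s

3.6 µg/L = 0.0036 mg/L.
11.0 µg/L = 0.011 mg/L.
Mass balance at complete mixing: C_std·(Q_w + Q_r) = Q_w·C_e + Q_r·C_b.
Rearranging, Q_w = Q_r·(C_std − C_b)/(C_e − C_std) = 2.4·(0.011 − 0.0036) / (1.3 − 0.011) = 0.01378 m³/s.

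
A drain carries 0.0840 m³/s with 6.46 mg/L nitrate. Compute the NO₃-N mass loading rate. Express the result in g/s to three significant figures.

0.543 g/s

Mass flux = Q·C = 0.084 m³/s × 6.46 g/m³ = 0.5426 g/s.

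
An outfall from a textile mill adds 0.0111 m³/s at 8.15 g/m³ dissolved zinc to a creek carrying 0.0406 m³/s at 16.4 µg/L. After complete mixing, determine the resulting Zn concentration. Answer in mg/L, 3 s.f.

16.4 µg/L = 0.0164 mg/L.
By mass balance at complete mixing, C = (0.0111·8.15 + 0.0406·0.0164) / (0.0111 + 0.0406) = 0.09113/0.0517 = 1.763 mg/L.

1.76 mg/L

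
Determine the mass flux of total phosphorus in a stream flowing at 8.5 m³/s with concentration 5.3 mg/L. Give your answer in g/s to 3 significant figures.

Mass flux = Q·C = 8.5 m³/s × 5.3 g/m³ = 45.05 g/s.

45.0 g/s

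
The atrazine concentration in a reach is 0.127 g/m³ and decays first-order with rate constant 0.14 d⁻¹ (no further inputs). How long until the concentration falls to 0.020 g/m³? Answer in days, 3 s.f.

t = ln(C₀/C)/k = ln(0.127/0.020)/0.14 = 1.848/0.14 = 13.2 d.

13.2 d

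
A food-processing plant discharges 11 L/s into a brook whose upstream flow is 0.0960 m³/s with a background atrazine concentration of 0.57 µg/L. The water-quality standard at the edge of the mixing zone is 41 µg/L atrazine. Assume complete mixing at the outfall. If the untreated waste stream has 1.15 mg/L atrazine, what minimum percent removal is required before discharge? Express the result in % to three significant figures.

65.8 %

11 L/s = 0.011 m³/s.
0.57 µg/L = 0.00057 mg/L.
41 µg/L = 0.041 mg/L.
Mass balance: 0.041·0.107 = 0.011·Cₑ + 0.096·0.00057.
Cₑ = (0.004387 − 5.472e-05) / 0.011 = 0.3938 mg/L.
Required removal = 1 − 0.3938/1.15 = 65.75 %.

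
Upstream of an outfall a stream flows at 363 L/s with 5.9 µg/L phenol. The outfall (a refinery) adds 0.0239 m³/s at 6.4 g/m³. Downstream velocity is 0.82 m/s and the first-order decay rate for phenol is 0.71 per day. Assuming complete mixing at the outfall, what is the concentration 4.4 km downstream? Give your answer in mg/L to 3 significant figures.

0.384 mg/L

363 L/s = 0.363 m³/s.
5.9 µg/L = 0.0059 mg/L.
After complete mixing, C₀ = (0.0239·6.4 + 0.363·0.0059) / 0.3869 = 0.4009 mg/L.
Travel time t = 4400 m / 0.82 m/s = 5366 s = 0.0621 d.
C = 0.4009·exp(−0.71·0.0621) = 0.4009·0.9569 = 0.3836 mg/L.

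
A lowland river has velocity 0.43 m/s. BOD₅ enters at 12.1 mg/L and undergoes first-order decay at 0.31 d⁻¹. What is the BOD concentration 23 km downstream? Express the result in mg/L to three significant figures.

Travel time t = 23 km / 0.43 m/s = 2.3e+04/0.43 = 5.349e+04 s = 0.6191 d.
First-order decay: C = 12.1·exp(−0.31·0.6191) = 12.1·0.8254 = 9.987 mg/L.

9.99 mg/L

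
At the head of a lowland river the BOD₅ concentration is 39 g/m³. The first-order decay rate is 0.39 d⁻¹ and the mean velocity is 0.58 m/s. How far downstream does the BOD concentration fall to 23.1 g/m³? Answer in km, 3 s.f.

67.3 km

From C = C₀·e^(−kt), t = ln(C₀/C)/k = ln(39/23.1)/0.39 = 0.5237/0.39 = 1.343 d.
Distance = v·t = 0.58 m/s × 1.16e+05 s = 6.73e+04 m = 67.3 km.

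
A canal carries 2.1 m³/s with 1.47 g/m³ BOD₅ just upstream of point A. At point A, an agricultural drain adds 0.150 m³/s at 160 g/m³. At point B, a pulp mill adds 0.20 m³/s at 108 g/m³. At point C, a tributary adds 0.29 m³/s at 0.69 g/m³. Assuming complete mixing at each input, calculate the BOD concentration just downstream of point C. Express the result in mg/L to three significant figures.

After input A: C = (2.1·1.47 + 0.15·160) / 2.25 = 12.04 mg/L.
After input B: C = (2.25·12.04 + 0.2·108) / 2.45 = 19.87 mg/L.
After input C: C = (2.45·19.87 + 0.29·0.69) / 2.74 = 17.84 mg/L.

17.8 mg/L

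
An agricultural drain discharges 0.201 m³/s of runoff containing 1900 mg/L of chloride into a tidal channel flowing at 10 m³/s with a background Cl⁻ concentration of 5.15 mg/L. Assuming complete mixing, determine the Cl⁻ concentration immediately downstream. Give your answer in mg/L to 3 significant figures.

42.5 mg/L

By mass balance at complete mixing, C = (0.201·1900 + 10·5.15) / (0.201 + 10) = 433.4/10.2 = 42.49 mg/L.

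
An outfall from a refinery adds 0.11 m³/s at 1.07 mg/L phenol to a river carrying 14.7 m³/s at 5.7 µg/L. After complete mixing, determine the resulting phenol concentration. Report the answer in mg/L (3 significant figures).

0.0136 mg/L

5.7 µg/L = 0.0057 mg/L.
By mass balance at complete mixing, C = (0.11·1.07 + 14.7·0.0057) / (0.11 + 14.7) = 0.2015/14.81 = 0.0136 mg/L.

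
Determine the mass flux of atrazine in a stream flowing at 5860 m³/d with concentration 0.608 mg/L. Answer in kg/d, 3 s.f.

5860 m³/d = 0.06782 m³/s.
Mass flux = Q·C = 0.06782 m³/s × 0.608 g/m³ = 0.04124 g/s.
= 0.04124 g/s × 86.4 = 3.563 kg/d.

3.56 kg/d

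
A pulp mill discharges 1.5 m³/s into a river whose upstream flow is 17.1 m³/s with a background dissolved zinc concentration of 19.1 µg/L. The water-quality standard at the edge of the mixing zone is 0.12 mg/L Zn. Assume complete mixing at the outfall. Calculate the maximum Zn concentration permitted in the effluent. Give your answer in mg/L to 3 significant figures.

1.27 mg/L

19.1 µg/L = 0.0191 mg/L.
Mass balance: 0.12·18.6 = 1.5·Cₑ + 17.1·0.0191.
Cₑ = (2.232 − 0.3266) / 1.5 = 1.27 mg/L.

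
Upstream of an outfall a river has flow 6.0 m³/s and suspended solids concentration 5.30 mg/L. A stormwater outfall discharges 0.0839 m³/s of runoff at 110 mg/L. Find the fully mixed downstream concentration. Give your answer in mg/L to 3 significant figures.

6.74 mg/L

Flow-weighted mixing gives C = (0.0839·110 + 6·5.3) / (0.0839 + 6) = 41.03/6.084 = 6.744 mg/L.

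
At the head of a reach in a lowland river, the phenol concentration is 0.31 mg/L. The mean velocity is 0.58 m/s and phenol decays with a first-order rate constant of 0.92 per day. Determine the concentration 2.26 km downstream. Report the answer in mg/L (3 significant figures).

Travel time t = 2.26 km / 0.58 m/s = 2260/0.58 = 3897 s = 0.0451 d.
First-order decay: C = 0.31·exp(−0.92·0.0451) = 0.31·0.9594 = 0.2974 mg/L.

0.297 mg/L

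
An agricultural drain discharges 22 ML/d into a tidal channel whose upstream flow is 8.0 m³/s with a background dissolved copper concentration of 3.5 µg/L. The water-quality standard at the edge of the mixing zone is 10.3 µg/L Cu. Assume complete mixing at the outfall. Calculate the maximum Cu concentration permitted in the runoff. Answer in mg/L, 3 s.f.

22 ML/d = 0.2546 m³/s.
3.5 µg/L = 0.0035 mg/L.
10.3 µg/L = 0.0103 mg/L.
Mass balance: 0.0103·8.255 = 0.2546·Cₑ + 8·0.0035.
Cₑ = (0.08502 − 0.028) / 0.2546 = 0.2239 mg/L.

0.224 mg/L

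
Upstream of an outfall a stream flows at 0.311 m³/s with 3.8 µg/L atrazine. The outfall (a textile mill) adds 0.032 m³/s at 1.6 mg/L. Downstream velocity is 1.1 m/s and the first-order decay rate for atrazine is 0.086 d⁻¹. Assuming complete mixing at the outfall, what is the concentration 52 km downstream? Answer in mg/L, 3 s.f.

0.146 mg/L

3.8 µg/L = 0.0038 mg/L.
After complete mixing, C₀ = (0.032·1.6 + 0.311·0.0038) / 0.343 = 0.1527 mg/L.
Travel time t = 5.2e+04 m / 1.1 m/s = 4.727e+04 s = 0.5471 d.
C = 0.1527·exp(−0.086·0.5471) = 0.1527·0.954 = 0.1457 mg/L.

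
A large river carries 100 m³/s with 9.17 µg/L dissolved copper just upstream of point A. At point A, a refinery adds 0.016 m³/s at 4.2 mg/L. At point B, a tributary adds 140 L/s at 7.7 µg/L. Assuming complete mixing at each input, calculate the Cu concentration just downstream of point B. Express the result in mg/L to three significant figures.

9.17 µg/L = 0.00917 mg/L.
After input A: C = (100·0.00917 + 0.016·4.2) / 100 = 0.00984 mg/L.
140 L/s = 0.14 m³/s.
7.7 µg/L = 0.0077 mg/L.
After input B: C = (100·0.00984 + 0.14·0.0077) / 100.2 = 0.009837 mg/L.

0.00984 mg/L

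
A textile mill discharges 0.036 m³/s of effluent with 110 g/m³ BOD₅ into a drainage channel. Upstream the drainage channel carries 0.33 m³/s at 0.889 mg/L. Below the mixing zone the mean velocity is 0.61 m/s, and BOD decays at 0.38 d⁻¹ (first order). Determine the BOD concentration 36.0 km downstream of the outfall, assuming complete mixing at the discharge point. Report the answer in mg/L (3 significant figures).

8.96 mg/L

After complete mixing, C₀ = (0.036·110 + 0.33·0.889) / 0.366 = 11.62 mg/L.
Travel time t = 3.6e+04 m / 0.61 m/s = 5.902e+04 s = 0.6831 d.
C = 11.62·exp(−0.38·0.6831) = 11.62·0.7714 = 8.964 mg/L.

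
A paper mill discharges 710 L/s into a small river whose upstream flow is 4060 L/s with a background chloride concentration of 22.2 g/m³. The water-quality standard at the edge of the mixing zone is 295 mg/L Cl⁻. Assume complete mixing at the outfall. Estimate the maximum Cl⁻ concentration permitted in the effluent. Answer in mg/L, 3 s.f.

1850 mg/L

710 L/s = 0.71 m³/s.
4060 L/s = 4.06 m³/s.
Mass balance: 295·4.77 = 0.71·Cₑ + 4.06·22.2.
Cₑ = (1407 − 90.13) / 0.71 = 1855 mg/L.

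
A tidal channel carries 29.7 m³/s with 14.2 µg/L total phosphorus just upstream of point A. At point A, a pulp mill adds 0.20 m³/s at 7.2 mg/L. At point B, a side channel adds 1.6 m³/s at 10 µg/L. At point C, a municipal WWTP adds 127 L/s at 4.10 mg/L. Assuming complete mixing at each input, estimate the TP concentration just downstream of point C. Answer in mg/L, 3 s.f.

0.0758 mg/L

14.2 µg/L = 0.0142 mg/L.
After input A: C = (29.7·0.0142 + 0.2·7.2) / 29.9 = 0.06227 mg/L.
10 µg/L = 0.01 mg/L.
After input B: C = (29.9·0.06227 + 1.6·0.01) / 31.5 = 0.05961 mg/L.
127 L/s = 0.127 m³/s.
After input C: C = (31.5·0.05961 + 0.127·4.1) / 31.63 = 0.07584 mg/L.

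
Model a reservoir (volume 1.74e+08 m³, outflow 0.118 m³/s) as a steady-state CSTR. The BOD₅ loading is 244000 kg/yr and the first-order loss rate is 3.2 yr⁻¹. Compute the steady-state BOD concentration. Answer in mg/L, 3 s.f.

0.435 mg/L

Outflow Q = 0.118 m³/s × 3.156e+07 s/yr = 3.724e+06 m³/yr.
Steady-state CSTR mass balance: W = Q·C + k·V·C, so C = W/(Q + kV).
Q + kV = 3.724e+06 + 3.2·1.74e+08 = 5.605e+08 m³/yr.
C = 244000/5.605e+08 = 0.0004353 kg/m³ = 0.4353 mg/L.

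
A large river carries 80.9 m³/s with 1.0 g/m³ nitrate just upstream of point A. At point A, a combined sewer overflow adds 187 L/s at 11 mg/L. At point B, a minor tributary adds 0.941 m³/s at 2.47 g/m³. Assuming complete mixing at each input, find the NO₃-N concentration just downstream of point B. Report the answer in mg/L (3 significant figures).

1.04 mg/L

187 L/s = 0.187 m³/s.
After input A: C = (80.9·1 + 0.187·11) / 81.09 = 1.023 mg/L.
After input B: C = (81.09·1.023 + 0.941·2.47) / 82.03 = 1.04 mg/L.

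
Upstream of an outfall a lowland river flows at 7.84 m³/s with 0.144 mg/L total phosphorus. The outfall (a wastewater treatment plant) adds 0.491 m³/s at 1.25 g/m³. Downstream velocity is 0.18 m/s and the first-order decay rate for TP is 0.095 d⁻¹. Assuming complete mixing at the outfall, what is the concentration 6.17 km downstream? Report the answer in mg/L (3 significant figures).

After complete mixing, C₀ = (0.491·1.25 + 7.84·0.144) / 8.331 = 0.2092 mg/L.
Travel time t = 6170 m / 0.18 m/s = 3.428e+04 s = 0.3967 d.
C = 0.2092·exp(−0.095·0.3967) = 0.2092·0.963 = 0.2014 mg/L.

0.201 mg/L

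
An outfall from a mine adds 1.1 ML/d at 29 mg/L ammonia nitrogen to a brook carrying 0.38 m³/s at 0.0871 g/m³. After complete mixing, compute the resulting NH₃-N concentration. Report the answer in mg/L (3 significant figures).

1.1 ML/d = 0.01273 m³/s.
By mass balance at complete mixing, C = (0.01273·29 + 0.38·0.0871) / (0.01273 + 0.38) = 0.4023/0.3927 = 1.024 mg/L.

1.02 mg/L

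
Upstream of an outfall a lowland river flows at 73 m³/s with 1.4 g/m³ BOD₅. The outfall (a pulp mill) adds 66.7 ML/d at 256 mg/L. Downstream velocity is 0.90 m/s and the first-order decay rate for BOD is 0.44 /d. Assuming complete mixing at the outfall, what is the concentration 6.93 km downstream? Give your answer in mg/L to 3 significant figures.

3.91 mg/L

66.7 ML/d = 0.772 m³/s.
After complete mixing, C₀ = (0.772·256 + 73·1.4) / 73.77 = 4.064 mg/L.
Travel time t = 6930 m / 0.90 m/s = 7700 s = 0.08912 d.
C = 4.064·exp(−0.44·0.08912) = 4.064·0.9615 = 3.908 mg/L.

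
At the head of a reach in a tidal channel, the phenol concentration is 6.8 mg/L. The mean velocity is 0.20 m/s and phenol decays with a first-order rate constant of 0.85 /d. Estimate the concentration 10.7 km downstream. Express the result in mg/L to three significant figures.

Travel time t = 10.7 km / 0.20 m/s = 1.07e+04/0.20 = 5.35e+04 s = 0.6192 d.
First-order decay: C = 6.8·exp(−0.85·0.6192) = 6.8·0.5908 = 4.017 mg/L.

4.02 mg/L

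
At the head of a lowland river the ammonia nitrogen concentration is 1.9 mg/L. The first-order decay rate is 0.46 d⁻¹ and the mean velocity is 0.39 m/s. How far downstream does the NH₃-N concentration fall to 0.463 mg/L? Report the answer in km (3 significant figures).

103 km

From C = C₀·e^(−kt), t = ln(C₀/C)/k = ln(1.9/0.463)/0.46 = 1.412/0.46 = 3.069 d.
Distance = v·t = 0.39 m/s × 2.652e+05 s = 1.034e+05 m = 103.4 km.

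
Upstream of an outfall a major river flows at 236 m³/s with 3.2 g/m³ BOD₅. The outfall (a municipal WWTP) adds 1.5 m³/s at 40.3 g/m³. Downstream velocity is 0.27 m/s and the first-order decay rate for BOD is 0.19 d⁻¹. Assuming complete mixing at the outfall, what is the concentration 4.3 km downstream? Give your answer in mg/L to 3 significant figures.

3.32 mg/L

After complete mixing, C₀ = (1.5·40.3 + 236·3.2) / 237.5 = 3.434 mg/L.
Travel time t = 4300 m / 0.27 m/s = 1.593e+04 s = 0.1843 d.
C = 3.434·exp(−0.19·0.1843) = 3.434·0.9656 = 3.316 mg/L.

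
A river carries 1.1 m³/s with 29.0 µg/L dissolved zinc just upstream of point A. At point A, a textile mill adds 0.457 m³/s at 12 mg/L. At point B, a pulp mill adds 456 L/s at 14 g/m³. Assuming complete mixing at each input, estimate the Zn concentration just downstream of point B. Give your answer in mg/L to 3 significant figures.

29.0 µg/L = 0.029 mg/L.
After input A: C = (1.1·0.029 + 0.457·12) / 1.557 = 3.543 mg/L.
456 L/s = 0.456 m³/s.
After input B: C = (1.557·3.543 + 0.456·14) / 2.013 = 5.912 mg/L.

5.91 mg/L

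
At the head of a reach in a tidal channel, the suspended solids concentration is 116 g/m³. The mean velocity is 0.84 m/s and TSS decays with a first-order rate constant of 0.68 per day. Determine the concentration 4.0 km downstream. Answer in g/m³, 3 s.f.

112 g/m³

Travel time t = 4.0 km / 0.84 m/s = 4000/0.84 = 4762 s = 0.05511 d.
First-order decay: C = 116·exp(−0.68·0.05511) = 116·0.9632 = 111.7 g/m³.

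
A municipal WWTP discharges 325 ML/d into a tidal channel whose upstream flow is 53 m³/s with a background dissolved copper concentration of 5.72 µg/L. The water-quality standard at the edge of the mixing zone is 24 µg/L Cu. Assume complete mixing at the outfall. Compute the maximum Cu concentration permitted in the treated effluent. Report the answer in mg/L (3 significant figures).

0.282 mg/L

325 ML/d = 3.762 m³/s.
5.72 µg/L = 0.00572 mg/L.
24 µg/L = 0.024 mg/L.
Mass balance: 0.024·56.76 = 3.762·Cₑ + 53·0.00572.
Cₑ = (1.362 − 0.3032) / 3.762 = 0.2816 mg/L.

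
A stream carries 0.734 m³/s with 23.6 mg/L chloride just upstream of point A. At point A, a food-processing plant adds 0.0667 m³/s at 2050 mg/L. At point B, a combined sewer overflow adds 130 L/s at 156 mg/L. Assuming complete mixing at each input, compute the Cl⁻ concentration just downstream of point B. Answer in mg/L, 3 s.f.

187 mg/L

After input A: C = (0.734·23.6 + 0.0667·2050) / 0.8007 = 192.4 mg/L.
130 L/s = 0.13 m³/s.
After input B: C = (0.8007·192.4 + 0.13·156) / 0.9307 = 187.3 mg/L.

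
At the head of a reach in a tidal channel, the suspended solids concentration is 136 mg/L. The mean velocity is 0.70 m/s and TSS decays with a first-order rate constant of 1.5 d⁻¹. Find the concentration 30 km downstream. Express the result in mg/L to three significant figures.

Travel time t = 30 km / 0.70 m/s = 3e+04/0.70 = 4.286e+04 s = 0.496 d.
First-order decay: C = 136·exp(−1.5·0.496) = 136·0.4752 = 64.63 mg/L.

64.6 mg/L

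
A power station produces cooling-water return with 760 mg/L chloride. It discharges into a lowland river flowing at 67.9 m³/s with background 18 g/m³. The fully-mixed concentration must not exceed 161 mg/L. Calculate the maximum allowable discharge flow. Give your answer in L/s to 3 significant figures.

Mass balance at complete mixing: C_std·(Q_w + Q_r) = Q_w·C_e + Q_r·C_b.
Rearranging, Q_w = Q_r·(C_std − C_b)/(C_e − C_std) = 67.9·(161 − 18) / (760 − 161) = 16.21 m³/s.
= 1.621e+04 L/s.

16200 L/s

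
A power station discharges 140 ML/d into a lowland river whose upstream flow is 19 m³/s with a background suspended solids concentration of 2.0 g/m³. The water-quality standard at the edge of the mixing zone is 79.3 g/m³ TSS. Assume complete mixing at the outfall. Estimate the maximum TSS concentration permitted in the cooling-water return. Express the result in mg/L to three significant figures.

986 mg/L

140 ML/d = 1.62 m³/s.
Mass balance: 79.3·20.62 = 1.62·Cₑ + 19·2.
Cₑ = (1635 − 38) / 1.62 = 985.7 mg/L.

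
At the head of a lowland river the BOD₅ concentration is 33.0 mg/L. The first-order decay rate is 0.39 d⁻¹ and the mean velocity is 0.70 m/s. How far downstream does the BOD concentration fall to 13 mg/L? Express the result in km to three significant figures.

144 km

From C = C₀·e^(−kt), t = ln(C₀/C)/k = ln(33.0/13)/0.39 = 0.9316/0.39 = 2.389 d.
Distance = v·t = 0.70 m/s × 2.064e+05 s = 1.445e+05 m = 144.5 km.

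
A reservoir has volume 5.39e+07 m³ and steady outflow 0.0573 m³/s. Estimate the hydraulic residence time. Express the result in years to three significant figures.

Q = 0.0573 m³/s × 3.156e+07 s/yr = 1.808e+06 m³/yr.
Hydraulic residence time τ = V/Q = 5.39e+07/1.808e+06 = 29.81 yr.

29.8 yr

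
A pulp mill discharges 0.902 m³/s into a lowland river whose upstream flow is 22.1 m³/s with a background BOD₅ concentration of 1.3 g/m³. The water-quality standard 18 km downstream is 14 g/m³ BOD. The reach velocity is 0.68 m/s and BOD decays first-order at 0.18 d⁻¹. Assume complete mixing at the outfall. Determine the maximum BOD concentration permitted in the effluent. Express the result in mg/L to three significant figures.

345 mg/L

Travel time to the compliance point: t = 1.8e+04/0.68 = 2.647e+04 s = 0.3064 d; decay factor exp(−0.18·0.3064) = 0.9463.
So the concentration just after mixing may be at most 14/0.9463 = 14.79 mg/L.
Mass balance: 14.79·23 = 0.902·Cₑ + 22.1·1.3.
Cₑ = (340.3 − 28.73) / 0.902 = 345.4 mg/L.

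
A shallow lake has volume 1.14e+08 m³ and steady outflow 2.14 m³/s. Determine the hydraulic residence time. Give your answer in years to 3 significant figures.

Q = 2.14 m³/s × 3.156e+07 s/yr = 6.753e+07 m³/yr.
Hydraulic residence time τ = V/Q = 1.14e+08/6.753e+07 = 1.688 yr.

1.69 yr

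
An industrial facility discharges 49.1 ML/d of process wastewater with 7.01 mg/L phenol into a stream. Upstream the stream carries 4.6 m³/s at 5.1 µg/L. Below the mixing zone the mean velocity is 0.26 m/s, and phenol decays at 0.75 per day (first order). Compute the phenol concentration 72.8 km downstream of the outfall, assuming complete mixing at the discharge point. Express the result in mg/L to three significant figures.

49.1 ML/d = 0.5683 m³/s.
5.1 µg/L = 0.0051 mg/L.
After complete mixing, C₀ = (0.5683·7.01 + 4.6·0.0051) / 5.168 = 0.7753 mg/L.
Travel time t = 7.28e+04 m / 0.26 m/s = 2.8e+05 s = 3.241 d.
C = 0.7753·exp(−0.75·3.241) = 0.7753·0.08799 = 0.06822 mg/L.

0.0682 mg/L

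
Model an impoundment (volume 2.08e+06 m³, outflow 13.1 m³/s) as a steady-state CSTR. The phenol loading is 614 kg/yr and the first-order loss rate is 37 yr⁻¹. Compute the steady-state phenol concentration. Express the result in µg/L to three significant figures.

1.25 µg/L

Outflow Q = 13.1 m³/s × 3.156e+07 s/yr = 4.134e+08 m³/yr.
Steady-state CSTR mass balance: W = Q·C + k·V·C, so C = W/(Q + kV).
Q + kV = 4.134e+08 + 37·2.08e+06 = 4.904e+08 m³/yr.
C = 614/4.904e+08 = 1.252e-06 kg/m³ = 0.001252 mg/L = 1.252 µg/L.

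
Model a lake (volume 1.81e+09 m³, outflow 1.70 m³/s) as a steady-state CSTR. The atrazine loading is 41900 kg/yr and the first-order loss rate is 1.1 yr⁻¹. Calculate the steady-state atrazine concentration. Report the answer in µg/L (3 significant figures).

20.5 µg/L

Outflow Q = 1.70 m³/s × 3.156e+07 s/yr = 5.365e+07 m³/yr.
Steady-state CSTR mass balance: W = Q·C + k·V·C, so C = W/(Q + kV).
Q + kV = 5.365e+07 + 1.1·1.81e+09 = 2.045e+09 m³/yr.
C = 41900/2.045e+09 = 2.049e-05 kg/m³ = 0.02049 mg/L = 20.49 µg/L.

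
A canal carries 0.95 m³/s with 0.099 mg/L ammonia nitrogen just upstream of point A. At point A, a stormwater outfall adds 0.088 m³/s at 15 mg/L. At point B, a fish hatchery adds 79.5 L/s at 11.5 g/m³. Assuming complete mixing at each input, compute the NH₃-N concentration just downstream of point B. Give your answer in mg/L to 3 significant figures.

2.08 mg/L

After input A: C = (0.95·0.099 + 0.088·15) / 1.038 = 1.362 mg/L.
79.5 L/s = 0.0795 m³/s.
After input B: C = (1.038·1.362 + 0.0795·11.5) / 1.117 = 2.083 mg/L.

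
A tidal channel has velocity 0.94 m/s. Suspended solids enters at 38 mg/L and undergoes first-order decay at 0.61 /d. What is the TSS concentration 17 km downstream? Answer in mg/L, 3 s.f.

Travel time t = 17 km / 0.94 m/s = 1.7e+04/0.94 = 1.809e+04 s = 0.2093 d.
First-order decay: C = 38·exp(−0.61·0.2093) = 38·0.8801 = 33.44 mg/L.

33.4 mg/L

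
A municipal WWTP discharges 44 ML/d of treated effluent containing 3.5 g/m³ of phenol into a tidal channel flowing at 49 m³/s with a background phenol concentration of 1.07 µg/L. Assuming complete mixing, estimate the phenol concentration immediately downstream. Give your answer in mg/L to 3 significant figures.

0.0371 mg/L

44 ML/d = 0.5093 m³/s.
1.07 µg/L = 0.00107 mg/L.
Flow-weighted mixing gives C = (0.5093·3.5 + 49·0.00107) / (0.5093 + 49) = 1.835/49.51 = 0.03706 mg/L.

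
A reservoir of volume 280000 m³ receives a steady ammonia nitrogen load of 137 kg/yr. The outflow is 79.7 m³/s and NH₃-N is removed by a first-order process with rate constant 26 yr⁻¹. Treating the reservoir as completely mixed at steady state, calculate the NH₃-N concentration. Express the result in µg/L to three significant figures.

0.0543 µg/L

Outflow Q = 79.7 m³/s × 3.156e+07 s/yr = 2.515e+09 m³/yr.
Steady-state CSTR mass balance: W = Q·C + k·V·C, so C = W/(Q + kV).
Q + kV = 2.515e+09 + 26·280000 = 2.522e+09 m³/yr.
C = 137/2.522e+09 = 5.431e-08 kg/m³ = 5.431e-05 mg/L = 0.05431 µg/L.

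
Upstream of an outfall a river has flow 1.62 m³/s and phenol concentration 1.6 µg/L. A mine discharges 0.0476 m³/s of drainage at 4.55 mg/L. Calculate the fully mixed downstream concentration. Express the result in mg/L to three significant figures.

1.6 µg/L = 0.0016 mg/L.
By mass balance at complete mixing, C = (0.0476·4.55 + 1.62·0.0016) / (0.0476 + 1.62) = 0.2192/1.668 = 0.1314 mg/L.

0.131 mg/L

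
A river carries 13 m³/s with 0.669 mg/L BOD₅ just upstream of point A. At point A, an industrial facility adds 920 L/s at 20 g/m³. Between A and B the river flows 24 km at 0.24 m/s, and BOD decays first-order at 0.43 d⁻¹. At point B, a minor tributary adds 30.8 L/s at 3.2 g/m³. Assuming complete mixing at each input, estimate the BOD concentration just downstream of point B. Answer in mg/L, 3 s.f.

1.19 mg/L

920 L/s = 0.92 m³/s.
After input A: C = (13·0.669 + 0.92·20) / 13.92 = 1.947 mg/L.
Over the 24 km reach to input B (t = 1e+05 s = 1.157 d), decay gives C = 1.947·exp(−0.43·1.157) = 1.183 mg/L.
30.8 L/s = 0.0308 m³/s.
After input B: C = (13.92·1.183 + 0.0308·3.2) / 13.95 = 1.188 mg/L.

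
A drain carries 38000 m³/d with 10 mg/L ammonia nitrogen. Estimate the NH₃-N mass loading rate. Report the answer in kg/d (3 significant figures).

380 kg/d

38000 m³/d = 0.4398 m³/s.
Mass flux = Q·C = 0.4398 m³/s × 10 g/m³ = 4.398 g/s.
= 4.398 g/s × 86.4 = 380 kg/d.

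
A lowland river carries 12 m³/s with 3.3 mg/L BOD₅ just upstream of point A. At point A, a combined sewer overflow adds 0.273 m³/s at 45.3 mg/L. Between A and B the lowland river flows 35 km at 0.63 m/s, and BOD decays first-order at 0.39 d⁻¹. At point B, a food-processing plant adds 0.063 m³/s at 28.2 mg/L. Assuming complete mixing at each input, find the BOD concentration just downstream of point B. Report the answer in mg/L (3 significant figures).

3.42 mg/L

After input A: C = (12·3.3 + 0.273·45.3) / 12.27 = 4.234 mg/L.
Over the 35 km reach to input B (t = 5.556e+04 s = 0.643 d), decay gives C = 4.234·exp(−0.39·0.643) = 3.295 mg/L.
After input B: C = (12.27·3.295 + 0.063·28.2) / 12.34 = 3.422 mg/L.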